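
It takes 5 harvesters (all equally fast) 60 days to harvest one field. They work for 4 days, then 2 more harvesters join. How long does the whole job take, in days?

One harvester does 1/300 of the job per day.
After 4 days with 5 harvesters, 1/15 is done (14/15 left).
With 7 harvesters the rate is 7/300, so the rest takes 14/15 ÷ 7/300 = 40 days.
Total = 4 + 40 = 44 days.

44 days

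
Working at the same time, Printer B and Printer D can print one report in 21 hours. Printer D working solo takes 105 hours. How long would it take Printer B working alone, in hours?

105/4 hours

Combined rate is 1/21 per hour.
Known contribution: 1/105 per hour.
So Printer B's rate is 1/21 − 1/105 = 4/105, meaning 105/4 hours alone.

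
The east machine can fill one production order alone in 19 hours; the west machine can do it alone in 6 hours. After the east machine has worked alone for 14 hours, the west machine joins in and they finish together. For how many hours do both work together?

In 14 hours the east machine does 14/19 of the job, leaving 5/19.
The east machine and the west machine together work at 25/114 per hour, so finishing takes 5/19 ÷ 25/114 = 6/5 hours.

6/5 hours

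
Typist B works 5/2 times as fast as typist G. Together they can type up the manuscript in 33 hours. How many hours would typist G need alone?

231/2 hours

Let typist G's rate be r; then typist B's rate is (5/2)r, so together (5/2 + 1)r = (7/2)r = 1/33.
Thus r = 2/231 per hour.
Typist G alone: 231/2 hours; typist B alone: 231/5 hours.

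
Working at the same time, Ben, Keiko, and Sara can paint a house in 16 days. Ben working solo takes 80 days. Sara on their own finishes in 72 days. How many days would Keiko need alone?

360/13 days

Combined rate is 1/16 per day.
Known contribution: 1/80 + 1/72 = (9 + 10)/720 = 19/720 per day.
So Keiko's rate is 1/16 − 19/720 = 13/360, meaning 360/13 days alone.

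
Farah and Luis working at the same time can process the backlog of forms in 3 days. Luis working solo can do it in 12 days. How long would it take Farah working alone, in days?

4 days

Combined rate is 1/3 per day.
Known contribution: 1/12 per day.
So Farah's rate is 1/3 − 1/12 = 1/4, meaning 4 days alone.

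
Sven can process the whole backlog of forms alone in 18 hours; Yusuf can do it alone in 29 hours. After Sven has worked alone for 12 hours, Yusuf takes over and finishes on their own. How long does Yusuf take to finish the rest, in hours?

In 12 hours Sven does 12/18 = 2/3 of the job, leaving 1/3.
Yusuf works at 1/29 per hour, so finishing takes 1/3 ÷ 1/29 = 29/3 hours.

29/3 hours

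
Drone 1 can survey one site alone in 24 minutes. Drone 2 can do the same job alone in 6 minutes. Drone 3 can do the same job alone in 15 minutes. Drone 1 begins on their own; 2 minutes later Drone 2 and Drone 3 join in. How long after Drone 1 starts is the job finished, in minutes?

In the first 2 minutes Drone 1 alone does 2/24 = 1/12 of the job, leaving 11/12.
Once everyone is working, combined rate: 1/24 + 1/6 + 1/15 = (5 + 20 + 8)/120 = 33/120 = 11/40 per minute.
Remaining 11/12 at 11/40 per minute takes 10/3 minutes.
Total from the start = 2 + 10/3 = 16/3 minutes.

16/3 minutes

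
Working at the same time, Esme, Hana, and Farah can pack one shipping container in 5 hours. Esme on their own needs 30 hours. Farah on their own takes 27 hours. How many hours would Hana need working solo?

Combined rate is 1/5 per hour.
Known contribution: 1/30 + 1/27 = (9 + 10)/270 = 19/270 per hour.
So Hana's rate is 1/5 − 19/270 = 7/54, meaning 54/7 hours alone.

54/7 hours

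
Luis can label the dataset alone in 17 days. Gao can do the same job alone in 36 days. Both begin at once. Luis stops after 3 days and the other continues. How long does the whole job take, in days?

In the first 3 days the combined rate is 53/612, so 53/204 of the job is done, leaving 151/204.
After Luis leaves the rate is 1/36 per day; the remaining 151/204 takes 453/17 days.
Total = 3 + 453/17 = 504/17 days.

504/17 days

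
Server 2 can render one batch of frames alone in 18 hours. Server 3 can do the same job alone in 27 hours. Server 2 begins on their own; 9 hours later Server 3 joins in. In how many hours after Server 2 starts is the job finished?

72/5 hours

In the first 9 hours Server 2 alone does 9/18 = 1/2 of the job, leaving 1/2.
Once everyone is working, combined rate: 1/18 + 1/27 = (3 + 2)/54 = 5/54 per hour.
Remaining 1/2 at 5/54 per hour takes 27/5 hours.
Total from the start = 9 + 27/5 = 72/5 hours.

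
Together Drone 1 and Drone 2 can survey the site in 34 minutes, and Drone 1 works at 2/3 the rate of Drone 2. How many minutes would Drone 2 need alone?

Let Drone 2's rate be r; then Drone 1's rate is (2/3)r, so together (2/3 + 1)r = (5/3)r = 1/34.
Thus r = 3/170 per minute.
Drone 2 alone: 170/3 minutes; Drone 1 alone: 85 minutes.

170/3 minutes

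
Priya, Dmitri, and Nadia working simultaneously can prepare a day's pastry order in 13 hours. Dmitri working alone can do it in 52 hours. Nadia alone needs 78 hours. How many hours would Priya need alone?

156/7 hours

Combined rate is 1/13 per hour.
Known contribution: 1/52 + 1/78 = (3 + 2)/156 = 5/156 per hour.
So Priya's rate is 1/13 − 5/156 = 7/156, meaning 156/7 hours alone.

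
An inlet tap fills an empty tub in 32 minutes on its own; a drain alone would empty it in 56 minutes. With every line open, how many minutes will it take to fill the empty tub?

224/3 minutes

Net rate = 1/32 − 1/56 = (7 − 4)/224 = 3/224 per minute.
Filling time = 1 ÷ (3/224) = 224/3 minutes.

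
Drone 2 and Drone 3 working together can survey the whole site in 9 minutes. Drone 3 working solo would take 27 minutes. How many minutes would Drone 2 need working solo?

27/2 minutes

Combined rate is 1/9 per minute.
Known contribution: 1/27 per minute.
So Drone 2's rate is 1/9 − 1/27 = 2/27, meaning 27/2 minutes alone.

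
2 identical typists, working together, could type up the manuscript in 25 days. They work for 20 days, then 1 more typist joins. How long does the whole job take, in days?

70/3 days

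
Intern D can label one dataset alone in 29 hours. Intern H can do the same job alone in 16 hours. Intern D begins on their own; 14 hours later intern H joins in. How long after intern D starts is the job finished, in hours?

58/3 hours

In the first 14 hours intern D alone does 14/29 of the job, leaving 15/29.
Once everyone is working, combined rate: 1/29 + 1/16 = (16 + 29)/464 = 45/464 per hour.
Remaining 15/29 at 45/464 per hour takes 16/3 hours.
Total from the start = 14 + 16/3 = 58/3 hours.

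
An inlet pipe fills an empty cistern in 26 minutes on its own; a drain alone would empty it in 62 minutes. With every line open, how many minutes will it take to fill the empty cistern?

Net rate = 1/26 − 1/62 = (31 − 13)/806 = 18/806 = 9/403 per minute.
Filling time = 1 ÷ (9/403) = 403/9 minutes.

403/9 minutes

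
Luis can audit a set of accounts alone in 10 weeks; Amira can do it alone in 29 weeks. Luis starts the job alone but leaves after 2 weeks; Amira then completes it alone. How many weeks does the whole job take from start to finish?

126/5 weeks

In 2 weeks Luis does 2/10 = 1/5 of the job, leaving 4/5.
Amira works at 1/29 per week, so finishing takes 4/5 ÷ 1/29 = 116/5 weeks.
Total time = 2 + 116/5 = 126/5 weeks.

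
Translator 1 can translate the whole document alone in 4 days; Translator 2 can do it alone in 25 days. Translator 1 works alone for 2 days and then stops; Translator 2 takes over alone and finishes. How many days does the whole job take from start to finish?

29/2 days

In 2 days Translator 1 does 2/4 = 1/2 of the job, leaving 1/2.
Translator 2 works at 1/25 per day, so finishing takes 1/2 ÷ 1/25 = 25/2 days.
Total time = 2 + 25/2 = 29/2 days.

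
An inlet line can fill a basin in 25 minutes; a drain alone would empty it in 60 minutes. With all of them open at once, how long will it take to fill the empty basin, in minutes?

300/7 minutes

Net rate = 1/25 − 1/60 = (12 − 5)/300 = 7/300 per minute.
Filling time = 1 ÷ (7/300) = 300/7 minutes.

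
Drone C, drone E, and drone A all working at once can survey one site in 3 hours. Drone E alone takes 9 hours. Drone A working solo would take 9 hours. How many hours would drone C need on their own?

Combined rate is 1/3 per hour.
Known contribution: 1/9 + 1/9 = (1 + 1)/9 = 2/9 per hour.
So drone C's rate is 1/3 − 2/9 = 1/9, meaning 9 hours alone.

9 hours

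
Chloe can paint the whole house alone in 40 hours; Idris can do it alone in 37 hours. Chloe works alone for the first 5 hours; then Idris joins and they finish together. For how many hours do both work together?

In 5 hours Chloe does 5/40 = 1/8 of the job, leaving 7/8.
Chloe and Idris together work at 77/1480 per hour, so finishing takes 7/8 ÷ 77/1480 = 185/11 hours.

185/11 hours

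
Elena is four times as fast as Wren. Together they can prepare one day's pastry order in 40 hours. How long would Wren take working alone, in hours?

Let Wren's rate be r; then Elena's rate is 4r, so together (4 + 1)r = 5r = 1/40.
Thus r = 1/200 per hour.
Wren alone: 200 hours; Elena alone: 50 hours.

200 hours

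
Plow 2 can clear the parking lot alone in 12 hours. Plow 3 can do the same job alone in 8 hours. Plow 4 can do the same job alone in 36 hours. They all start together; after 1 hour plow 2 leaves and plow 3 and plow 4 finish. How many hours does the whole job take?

6 hours

In the first 1 hour the combined rate is 17/72, so 17/72 of the job is done, leaving 55/72.
After plow 2 leaves the rate is 11/72 per hour; the remaining 55/72 takes 5 hours.
Total = 1 + 5 = 6 hours.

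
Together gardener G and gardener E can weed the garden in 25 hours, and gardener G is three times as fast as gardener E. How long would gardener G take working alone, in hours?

Let gardener E's rate be r; then gardener G's rate is 3r, so together (3 + 1)r = 4r = 1/25.
Thus r = 1/100 per hour.
Gardener E alone: 100 hours; gardener G alone: 100/3 hours.

100/3 hours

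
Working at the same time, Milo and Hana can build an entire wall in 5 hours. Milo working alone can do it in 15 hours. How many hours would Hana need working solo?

Combined rate is 1/5 per hour.
Known contribution: 1/15 per hour.
So Hana's rate is 1/5 − 1/15 = 2/15, meaning 15/2 hours alone.

15/2 hours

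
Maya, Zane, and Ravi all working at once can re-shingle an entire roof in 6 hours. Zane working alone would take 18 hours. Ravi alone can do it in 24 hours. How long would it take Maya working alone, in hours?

Combined rate is 1/6 per hour.
Known contribution: 1/18 + 1/24 = (4 + 3)/72 = 7/72 per hour.
So Maya's rate is 1/6 − 7/72 = 5/72, meaning 72/5 hours alone.

72/5 hours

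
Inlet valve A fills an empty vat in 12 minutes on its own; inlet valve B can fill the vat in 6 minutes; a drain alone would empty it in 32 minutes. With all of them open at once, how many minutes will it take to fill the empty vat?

32/7 minutes

Net rate = 1/12 + 1/6 − 1/32 = (8 + 16 − 3)/96 = 21/96 = 7/32 per minute.
Filling time = 1 ÷ (7/32) = 32/7 minutes.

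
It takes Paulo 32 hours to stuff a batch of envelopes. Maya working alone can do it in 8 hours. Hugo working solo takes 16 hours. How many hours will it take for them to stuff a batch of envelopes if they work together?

Combined rate: 1/32 + 1/8 + 1/16 = (1 + 4 + 2)/32 = 7/32 per hour.
Time = 1 ÷ (7/32) = 32/7 hours.

32/7 hours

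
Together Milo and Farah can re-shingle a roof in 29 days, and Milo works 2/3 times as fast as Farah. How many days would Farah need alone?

145/3 days

Let Farah's rate be r; then Milo's rate is (2/3)r, so together (2/3 + 1)r = (5/3)r = 1/29.
Thus r = 3/145 per day.
Farah alone: 145/3 days; Milo alone: 145/2 days.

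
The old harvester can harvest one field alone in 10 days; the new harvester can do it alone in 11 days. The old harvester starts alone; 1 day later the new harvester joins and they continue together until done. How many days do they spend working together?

In 1 day the old harvester does 1/10 of the job, leaving 9/10.
The old harvester and the new harvester together work at 21/110 per day, so finishing takes 9/10 ÷ 21/110 = 33/7 days.

33/7 days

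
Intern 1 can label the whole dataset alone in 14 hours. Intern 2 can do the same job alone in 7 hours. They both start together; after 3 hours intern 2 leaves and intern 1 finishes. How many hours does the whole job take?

In the first 3 hours the combined rate is 3/14, so 9/14 of the job is done, leaving 5/14.
After intern 2 leaves the rate is 1/14 per hour; the remaining 5/14 takes 5 hours.
Total = 3 + 5 = 8 hours.

8 hours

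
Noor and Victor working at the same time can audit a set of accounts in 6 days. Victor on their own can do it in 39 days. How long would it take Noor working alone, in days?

78/11 days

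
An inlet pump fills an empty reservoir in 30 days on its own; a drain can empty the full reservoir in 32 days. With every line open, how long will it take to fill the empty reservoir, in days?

480 days

Net rate = 1/30 − 1/32 = (16 − 15)/480 = 1/480 per day.
Filling time = 1 ÷ (1/480) = 480 days.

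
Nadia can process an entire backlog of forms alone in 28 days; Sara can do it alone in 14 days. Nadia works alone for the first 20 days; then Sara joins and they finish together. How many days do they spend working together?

8/3 days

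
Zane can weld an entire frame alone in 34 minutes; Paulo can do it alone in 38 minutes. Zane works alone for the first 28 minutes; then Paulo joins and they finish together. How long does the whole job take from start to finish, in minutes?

In 28 minutes Zane does 28/34 = 14/17 of the job, leaving 3/17.
Zane and Paulo together work at 18/323 per minute, so finishing takes 3/17 ÷ 18/323 = 19/6 minutes.
Total time = 28 + 19/6 = 187/6 minutes.

187/6 minutes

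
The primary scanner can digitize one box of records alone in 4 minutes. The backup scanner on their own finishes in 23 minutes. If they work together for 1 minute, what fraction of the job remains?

Combined rate: 1/4 + 1/23 = (23 + 4)/92 = 27/92 per minute.
In 1 minute they complete 1·27/92 = 27/92 of the job.
So 65/92 remains.

65/92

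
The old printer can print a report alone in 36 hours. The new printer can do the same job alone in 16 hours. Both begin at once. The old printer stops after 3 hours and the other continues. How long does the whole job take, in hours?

44/3 hours

In the first 3 hours the combined rate is 13/144, so 13/48 of the job is done, leaving 35/48.
After the old printer leaves the rate is 1/16 per hour; the remaining 35/48 takes 35/3 hours.
Total = 3 + 35/3 = 44/3 hours.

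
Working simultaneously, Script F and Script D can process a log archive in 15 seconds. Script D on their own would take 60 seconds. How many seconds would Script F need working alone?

Combined rate is 1/15 per second.
Known contribution: 1/60 per second.
So Script F's rate is 1/15 − 1/60 = 1/20, meaning 20 seconds alone.

20 seconds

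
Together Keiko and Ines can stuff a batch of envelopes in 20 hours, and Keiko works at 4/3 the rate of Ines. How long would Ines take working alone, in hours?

Let Ines's rate be r; then Keiko's rate is (4/3)r, so together (4/3 + 1)r = (7/3)r = 1/20.
Thus r = 3/140 per hour.
Ines alone: 140/3 hours; Keiko alone: 35 hours.

140/3 hours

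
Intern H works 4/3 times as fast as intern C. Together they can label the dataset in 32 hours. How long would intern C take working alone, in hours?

224/3 hours

Let intern C's rate be r; then intern H's rate is (4/3)r, so together (4/3 + 1)r = (7/3)r = 1/32.
Thus r = 3/224 per hour.
Intern C alone: 224/3 hours; intern H alone: 56 hours.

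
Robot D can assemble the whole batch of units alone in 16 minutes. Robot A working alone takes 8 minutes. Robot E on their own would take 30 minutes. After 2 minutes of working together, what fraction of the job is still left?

67/120

Combined rate: 1/16 + 1/8 + 1/30 = (15 + 30 + 8)/240 = 53/240 per minute.
In 2 minutes they complete 2·53/240 = 53/120 of the job.
So 67/120 remains.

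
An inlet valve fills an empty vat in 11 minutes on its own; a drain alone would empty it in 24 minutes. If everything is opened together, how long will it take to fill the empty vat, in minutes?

264/13 minutes

Net rate = 1/11 − 1/24 = (24 − 11)/264 = 13/264 per minute.
Filling time = 1 ÷ (13/264) = 264/13 minutes.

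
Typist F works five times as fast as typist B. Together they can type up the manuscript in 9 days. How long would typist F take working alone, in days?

54/5 days

Let typist B's rate be r; then typist F's rate is 5r, so together (5 + 1)r = 6r = 1/9.
Thus r = 1/54 per day.
Typist B alone: 54 days; typist F alone: 54/5 days.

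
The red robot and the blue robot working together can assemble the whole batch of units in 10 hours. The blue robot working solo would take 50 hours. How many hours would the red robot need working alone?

Combined rate is 1/10 per hour.
Known contribution: 1/50 per hour.
So the red robot's rate is 1/10 − 1/50 = 2/25, meaning 25/2 hours alone.

25/2 hours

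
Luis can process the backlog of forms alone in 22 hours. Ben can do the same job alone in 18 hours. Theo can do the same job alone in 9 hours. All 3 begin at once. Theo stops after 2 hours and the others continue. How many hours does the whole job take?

In the first 2 hours the combined rate is 7/33, so 14/33 of the job is done, leaving 19/33.
After Theo leaves the rate is 10/99 per hour; the remaining 19/33 takes 57/10 hours.
Total = 2 + 57/10 = 77/10 hours.

77/10 hours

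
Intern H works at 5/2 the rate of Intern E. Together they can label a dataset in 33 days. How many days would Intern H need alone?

Let Intern E's rate be r; then Intern H's rate is (5/2)r, so together (5/2 + 1)r = (7/2)r = 1/33.
Thus r = 2/231 per day.
Intern E alone: 231/2 days; Intern H alone: 231/5 days.

231/5 days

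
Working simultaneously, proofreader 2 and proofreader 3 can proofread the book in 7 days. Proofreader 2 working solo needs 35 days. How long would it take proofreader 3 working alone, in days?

Combined rate is 1/7 per day.
Known contribution: 1/35 per day.
So proofreader 3's rate is 1/7 − 1/35 = 4/35, meaning 35/4 days alone.

35/4 days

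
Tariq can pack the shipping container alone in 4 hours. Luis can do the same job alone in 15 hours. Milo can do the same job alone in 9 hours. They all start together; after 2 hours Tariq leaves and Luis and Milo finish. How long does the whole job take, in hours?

45/16 hours

In the first 2 hours the combined rate is 77/180, so 77/90 of the job is done, leaving 13/90.
After Tariq leaves the rate is 8/45 per hour; the remaining 13/90 takes 13/16 hours.
Total = 2 + 13/16 = 45/16 hours.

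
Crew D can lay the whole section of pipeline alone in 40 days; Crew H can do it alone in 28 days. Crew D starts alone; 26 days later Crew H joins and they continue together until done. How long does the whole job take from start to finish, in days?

In 26 days Crew D does 26/40 = 13/20 of the job, leaving 7/20.
Crew D and Crew H together work at 17/280 per day, so finishing takes 7/20 ÷ 17/280 = 98/17 days.
Total time = 26 + 98/17 = 540/17 days.

540/17 days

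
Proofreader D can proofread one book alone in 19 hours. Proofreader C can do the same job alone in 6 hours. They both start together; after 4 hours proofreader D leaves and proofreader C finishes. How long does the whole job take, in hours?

90/19 hours

In the first 4 hours the combined rate is 25/114, so 50/57 of the job is done, leaving 7/57.
After proofreader D leaves the rate is 1/6 per hour; the remaining 7/57 takes 14/19 hours.
Total = 4 + 14/19 = 90/19 hours.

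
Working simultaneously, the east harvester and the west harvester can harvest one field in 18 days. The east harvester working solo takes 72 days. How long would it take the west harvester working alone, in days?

Combined rate is 1/18 per day.
Known contribution: 1/72 per day.
So the west harvester's rate is 1/18 − 1/72 = 1/24, meaning 24 days alone.

24 days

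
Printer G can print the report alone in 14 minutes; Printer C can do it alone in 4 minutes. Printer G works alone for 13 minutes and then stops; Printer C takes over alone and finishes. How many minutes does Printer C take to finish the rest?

2/7 minutes

In 13 minutes Printer G does 13/14 of the job, leaving 1/14.
Printer C works at 1/4 per minute, so finishing takes 1/14 ÷ 1/4 = 2/7 minutes.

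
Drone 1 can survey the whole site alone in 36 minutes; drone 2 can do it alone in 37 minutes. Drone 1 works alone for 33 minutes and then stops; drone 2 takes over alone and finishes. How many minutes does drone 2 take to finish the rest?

In 33 minutes drone 1 does 33/36 = 11/12 of the job, leaving 1/12.
Drone 2 works at 1/37 per minute, so finishing takes 1/12 ÷ 1/37 = 37/12 minutes.

37/12 minutes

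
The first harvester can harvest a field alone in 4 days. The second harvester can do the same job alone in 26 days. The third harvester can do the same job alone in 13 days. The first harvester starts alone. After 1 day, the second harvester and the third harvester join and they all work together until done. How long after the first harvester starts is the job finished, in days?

In the first 1 day the first harvester alone does 1/4 of the job, leaving 3/4.
Once everyone is working, combined rate: 1/4 + 1/26 + 1/13 = (13 + 2 + 4)/52 = 19/52 per day.
Remaining 3/4 at 19/52 per day takes 39/19 days.
Total from the start = 1 + 39/19 = 58/19 days.

58/19 days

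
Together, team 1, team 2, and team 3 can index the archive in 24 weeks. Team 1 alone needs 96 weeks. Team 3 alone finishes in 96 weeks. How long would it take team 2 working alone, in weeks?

48 weeks

Combined rate is 1/24 per week.
Known contribution: 1/96 + 1/96 = (1 + 1)/96 = 2/96 = 1/48 per week.
So team 2's rate is 1/24 − 1/48 = 1/48, meaning 48 weeks alone.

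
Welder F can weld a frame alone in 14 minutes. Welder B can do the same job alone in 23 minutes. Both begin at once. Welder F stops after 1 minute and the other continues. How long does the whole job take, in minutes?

299/14 minutes

In the first 1 minute the combined rate is 37/322, so 37/322 of the job is done, leaving 285/322.
After welder F leaves the rate is 1/23 per minute; the remaining 285/322 takes 285/14 minutes.
Total = 1 + 285/14 = 299/14 minutes.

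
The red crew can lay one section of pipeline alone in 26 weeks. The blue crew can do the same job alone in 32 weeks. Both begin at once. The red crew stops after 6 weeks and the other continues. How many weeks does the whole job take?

320/13 weeks

In the first 6 weeks the combined rate is 29/416, so 87/208 of the job is done, leaving 121/208.
After the red crew leaves the rate is 1/32 per week; the remaining 121/208 takes 242/13 weeks.
Total = 6 + 242/13 = 320/13 weeks.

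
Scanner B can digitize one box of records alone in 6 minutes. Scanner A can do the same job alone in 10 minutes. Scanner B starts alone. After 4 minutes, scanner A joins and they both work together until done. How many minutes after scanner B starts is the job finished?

21/4 minutes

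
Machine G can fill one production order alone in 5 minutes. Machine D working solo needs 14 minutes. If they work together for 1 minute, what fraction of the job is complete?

Combined rate: 1/5 + 1/14 = (14 + 5)/70 = 19/70 per minute.
In 1 minute they complete 1·19/70 = 19/70 of the job.

19/70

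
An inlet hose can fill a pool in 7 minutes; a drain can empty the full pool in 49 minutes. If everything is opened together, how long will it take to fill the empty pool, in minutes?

49/6 minutes

Net rate = 1/7 − 1/49 = (7 − 1)/49 = 6/49 per minute.
Filling time = 1 ÷ (6/49) = 49/6 minutes.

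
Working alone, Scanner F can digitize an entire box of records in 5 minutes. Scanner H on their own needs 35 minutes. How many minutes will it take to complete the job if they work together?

Combined rate: 1/5 + 1/35 = (7 + 1)/35 = 8/35 per minute.
Time = 1 ÷ (8/35) = 35/8 minutes.

35/8 minutes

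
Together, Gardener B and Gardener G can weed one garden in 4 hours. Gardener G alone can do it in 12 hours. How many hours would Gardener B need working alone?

Combined rate is 1/4 per hour.
Known contribution: 1/12 per hour.
So Gardener B's rate is 1/4 − 1/12 = 1/6, meaning 6 hours alone.

6 hours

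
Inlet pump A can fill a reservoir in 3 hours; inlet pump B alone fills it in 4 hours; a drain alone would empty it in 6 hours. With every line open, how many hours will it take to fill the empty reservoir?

12/5 hours

Net rate = 1/3 + 1/4 − 1/6 = (4 + 3 − 2)/12 = 5/12 per hour.
Filling time = 1 ÷ (5/12) = 12/5 hours.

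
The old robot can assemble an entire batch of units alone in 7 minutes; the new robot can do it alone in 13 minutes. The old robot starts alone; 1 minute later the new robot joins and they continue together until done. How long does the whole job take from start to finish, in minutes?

49/10 minutes

In 1 minute the old robot does 1/7 of the job, leaving 6/7.
The old robot and the new robot together work at 20/91 per minute, so finishing takes 6/7 ÷ 20/91 = 39/10 minutes.
Total time = 1 + 39/10 = 49/10 minutes.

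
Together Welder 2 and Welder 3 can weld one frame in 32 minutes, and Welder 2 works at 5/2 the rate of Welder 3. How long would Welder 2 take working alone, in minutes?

224/5 minutes

Let Welder 3's rate be r; then Welder 2's rate is (5/2)r, so together (5/2 + 1)r = (7/2)r = 1/32.
Thus r = 1/112 per minute.
Welder 3 alone: 112 minutes; Welder 2 alone: 224/5 minutes.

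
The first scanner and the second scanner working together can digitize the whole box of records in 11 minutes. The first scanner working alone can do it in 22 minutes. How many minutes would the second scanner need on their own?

22 minutes

Combined rate is 1/11 per minute.
Known contribution: 1/22 per minute.
So the second scanner's rate is 1/11 − 1/22 = 1/22, meaning 22 minutes alone.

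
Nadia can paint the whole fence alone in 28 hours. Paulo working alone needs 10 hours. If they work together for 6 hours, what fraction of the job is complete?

57/70

Combined rate: 1/28 + 1/10 = (5 + 14)/140 = 19/140 per hour.
In 6 hours they complete 6·19/140 = 57/70 of the job.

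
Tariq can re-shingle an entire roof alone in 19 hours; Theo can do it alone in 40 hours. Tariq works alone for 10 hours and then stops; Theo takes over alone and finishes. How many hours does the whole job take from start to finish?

550/19 hours

In 10 hours Tariq does 10/19 of the job, leaving 9/19.
Theo works at 1/40 per hour, so finishing takes 9/19 ÷ 1/40 = 360/19 hours.
Total time = 10 + 360/19 = 550/19 hours.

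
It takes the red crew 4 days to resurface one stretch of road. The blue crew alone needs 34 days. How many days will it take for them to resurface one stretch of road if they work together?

With two workers the combined time is the product over the sum: 4·34/(4+34) = 136/38 = 68/19 days.

68/19 days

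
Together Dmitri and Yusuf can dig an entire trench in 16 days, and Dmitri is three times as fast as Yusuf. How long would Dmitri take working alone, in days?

Let Yusuf's rate be r; then Dmitri's rate is 3r, so together (3 + 1)r = 4r = 1/16.
Thus r = 1/64 per day.
Yusuf alone: 64 days; Dmitri alone: 64/3 days.

64/3 days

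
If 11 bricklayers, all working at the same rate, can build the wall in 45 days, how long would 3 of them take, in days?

Total work is 11·45 = 495 bricklayer-days.
With 3 bricklayers: 495/3 = 165 days.

165 days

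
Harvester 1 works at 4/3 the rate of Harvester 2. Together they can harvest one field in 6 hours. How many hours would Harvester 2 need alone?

14 hours

Let Harvester 2's rate be r; then Harvester 1's rate is (4/3)r, so together (4/3 + 1)r = (7/3)r = 1/6.
Thus r = 1/14 per hour.
Harvester 2 alone: 14 hours; Harvester 1 alone: 21/2 hours.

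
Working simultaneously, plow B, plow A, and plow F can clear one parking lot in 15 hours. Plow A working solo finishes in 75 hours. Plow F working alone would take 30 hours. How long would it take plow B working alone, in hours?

Combined rate is 1/15 per hour.
Known contribution: 1/75 + 1/30 = (2 + 5)/150 = 7/150 per hour.
So plow B's rate is 1/15 − 7/150 = 1/50, meaning 50 hours alone.

50 hours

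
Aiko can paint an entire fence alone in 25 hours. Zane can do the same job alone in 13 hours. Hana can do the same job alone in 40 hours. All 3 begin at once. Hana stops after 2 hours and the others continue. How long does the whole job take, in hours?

65/8 hours

In the first 2 hours the combined rate is 369/2600, so 369/1300 of the job is done, leaving 931/1300.
After Hana leaves the rate is 38/325 per hour; the remaining 931/1300 takes 49/8 hours.
Total = 2 + 49/8 = 65/8 hours.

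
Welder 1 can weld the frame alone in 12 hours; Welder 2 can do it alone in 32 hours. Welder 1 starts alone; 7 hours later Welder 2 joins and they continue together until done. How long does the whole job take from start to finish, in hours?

In 7 hours Welder 1 does 7/12 of the job, leaving 5/12.
Welder 1 and Welder 2 together work at 11/96 per hour, so finishing takes 5/12 ÷ 11/96 = 40/11 hours.
Total time = 7 + 40/11 = 117/11 hours.

117/11 hours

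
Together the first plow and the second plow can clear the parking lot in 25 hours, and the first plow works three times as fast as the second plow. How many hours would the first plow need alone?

100/3 hours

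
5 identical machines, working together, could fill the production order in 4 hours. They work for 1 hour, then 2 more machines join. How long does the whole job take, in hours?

22/7 hours

One machine does 1/20 of the job per hour.
After 1 hour with 5 machines, 1/4 is done (3/4 left).
With 7 machines the rate is 7/20, so the rest takes 3/4 ÷ 7/20 = 15/7 hours.
Total = 1 + 15/7 = 22/7 hours.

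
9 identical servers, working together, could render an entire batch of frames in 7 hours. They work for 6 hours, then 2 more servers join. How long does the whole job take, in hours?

75/11 hours

One server does 1/63 of the job per hour.
After 6 hours with 9 servers, 6/7 is done (1/7 left).
With 11 servers the rate is 11/63, so the rest takes 1/7 ÷ 11/63 = 9/11 hours.
Total = 6 + 9/11 = 75/11 hours.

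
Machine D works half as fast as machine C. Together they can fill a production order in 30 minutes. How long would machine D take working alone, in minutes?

Let machine C's rate be r; then machine D's rate is (1/2)r, so together (1/2 + 1)r = (3/2)r = 1/30.
Thus r = 1/45 per minute.
Machine C alone: 45 minutes; machine D alone: 90 minutes.

90 minutes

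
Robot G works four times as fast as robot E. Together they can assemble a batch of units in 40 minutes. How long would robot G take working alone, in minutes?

Let robot E's rate be r; then robot G's rate is 4r, so together (4 + 1)r = 5r = 1/40.
Thus r = 1/200 per minute.
Robot E alone: 200 minutes; robot G alone: 50 minutes.

50 minutes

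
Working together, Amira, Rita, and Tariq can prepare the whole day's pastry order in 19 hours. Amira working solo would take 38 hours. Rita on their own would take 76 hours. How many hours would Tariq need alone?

76 hours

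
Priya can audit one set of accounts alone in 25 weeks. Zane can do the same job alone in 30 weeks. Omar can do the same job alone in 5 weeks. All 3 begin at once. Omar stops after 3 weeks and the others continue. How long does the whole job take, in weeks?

In the first 3 weeks the combined rate is 41/150, so 41/50 of the job is done, leaving 9/50.
After Omar leaves the rate is 11/150 per week; the remaining 9/50 takes 27/11 weeks.
Total = 3 + 27/11 = 60/11 weeks.

60/11 weeks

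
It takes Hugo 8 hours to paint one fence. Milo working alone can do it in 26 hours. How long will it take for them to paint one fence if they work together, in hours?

104/17 hours

Combined rate: 1/8 + 1/26 = (13 + 4)/104 = 17/104 per hour.
Time = 1 ÷ (17/104) = 104/17 hours.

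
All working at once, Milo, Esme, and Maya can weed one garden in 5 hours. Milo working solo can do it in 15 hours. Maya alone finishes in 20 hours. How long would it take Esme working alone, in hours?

Combined rate is 1/5 per hour.
Known contribution: 1/15 + 1/20 = (4 + 3)/60 = 7/60 per hour.
So Esme's rate is 1/5 − 7/60 = 1/12, meaning 12 hours alone.

12 hours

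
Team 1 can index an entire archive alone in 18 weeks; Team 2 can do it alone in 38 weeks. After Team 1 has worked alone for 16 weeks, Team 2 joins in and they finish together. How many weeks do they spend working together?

In 16 weeks Team 1 does 16/18 = 8/9 of the job, leaving 1/9.
Team 1 and Team 2 together work at 14/171 per week, so finishing takes 1/9 ÷ 14/171 = 19/14 weeks.

19/14 weeks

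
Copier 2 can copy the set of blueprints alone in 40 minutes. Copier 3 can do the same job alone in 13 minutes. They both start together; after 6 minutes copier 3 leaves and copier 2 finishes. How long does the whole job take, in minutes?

280/13 minutes

In the first 6 minutes the combined rate is 53/520, so 159/260 of the job is done, leaving 101/260.
After copier 3 leaves the rate is 1/40 per minute; the remaining 101/260 takes 202/13 minutes.
Total = 6 + 202/13 = 280/13 minutes.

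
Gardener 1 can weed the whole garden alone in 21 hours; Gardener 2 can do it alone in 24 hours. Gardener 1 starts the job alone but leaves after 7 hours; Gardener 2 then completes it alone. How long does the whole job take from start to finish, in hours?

23 hours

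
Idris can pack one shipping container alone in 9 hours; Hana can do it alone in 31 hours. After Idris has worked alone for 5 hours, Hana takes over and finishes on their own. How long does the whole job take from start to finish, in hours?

In 5 hours Idris does 5/9 of the job, leaving 4/9.
Hana works at 1/31 per hour, so finishing takes 4/9 ÷ 1/31 = 124/9 hours.
Total time = 5 + 124/9 = 169/9 hours.

169/9 hours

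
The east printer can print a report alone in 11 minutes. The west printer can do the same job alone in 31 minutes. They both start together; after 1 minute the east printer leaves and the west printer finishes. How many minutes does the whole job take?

310/11 minutes

In the first 1 minute the combined rate is 42/341, so 42/341 of the job is done, leaving 299/341.
After the east printer leaves the rate is 1/31 per minute; the remaining 299/341 takes 299/11 minutes.
Total = 1 + 299/11 = 310/11 minutes.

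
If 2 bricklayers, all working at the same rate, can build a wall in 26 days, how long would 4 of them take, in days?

Total work is 2·26 = 52 bricklayer-days.
With 4 bricklayers: 52/4 = 13 days.

13 days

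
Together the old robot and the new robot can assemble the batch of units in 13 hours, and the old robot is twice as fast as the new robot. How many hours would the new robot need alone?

39 hours

Let the new robot's rate be r; then the old robot's rate is 2r, so together (2 + 1)r = 3r = 1/13.
Thus r = 1/39 per hour.
The new robot alone: 39 hours; the old robot alone: 39/2 hours.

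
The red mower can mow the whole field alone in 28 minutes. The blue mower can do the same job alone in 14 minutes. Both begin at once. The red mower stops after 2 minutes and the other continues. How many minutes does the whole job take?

In the first 2 minutes the combined rate is 3/28, so 3/14 of the job is done, leaving 11/14.
After the red mower leaves the rate is 1/14 per minute; the remaining 11/14 takes 11 minutes.
Total = 2 + 11 = 13 minutes.

13 minutes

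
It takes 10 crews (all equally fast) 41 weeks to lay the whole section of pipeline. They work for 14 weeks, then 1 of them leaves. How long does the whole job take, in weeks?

44 weeks

One crew does 1/410 of the job per week.
After 14 weeks with 10 crews, 14/41 is done (27/41 left).
With 9 crews the rate is 9/410, so the rest takes 27/41 ÷ 9/410 = 30 weeks.
Total = 14 + 30 = 44 weeks.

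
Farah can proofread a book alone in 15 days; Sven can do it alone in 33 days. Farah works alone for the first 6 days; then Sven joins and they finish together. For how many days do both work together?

99/16 days

In 6 days Farah does 6/15 = 2/5 of the job, leaving 3/5.
Farah and Sven together work at 16/165 per day, so finishing takes 3/5 ÷ 16/165 = 99/16 days.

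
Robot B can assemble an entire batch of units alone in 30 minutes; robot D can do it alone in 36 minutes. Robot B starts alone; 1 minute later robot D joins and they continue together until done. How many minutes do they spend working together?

174/11 minutes

In 1 minute robot B does 1/30 of the job, leaving 29/30.
Robot B and robot D together work at 11/180 per minute, so finishing takes 29/30 ÷ 11/180 = 174/11 minutes.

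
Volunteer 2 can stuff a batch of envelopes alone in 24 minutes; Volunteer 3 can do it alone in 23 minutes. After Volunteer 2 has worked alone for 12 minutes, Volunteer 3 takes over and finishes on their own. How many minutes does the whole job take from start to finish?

47/2 minutes

In 12 minutes Volunteer 2 does 12/24 = 1/2 of the job, leaving 1/2.
Volunteer 3 works at 1/23 per minute, so finishing takes 1/2 ÷ 1/23 = 23/2 minutes.
Total time = 12 + 23/2 = 47/2 minutes.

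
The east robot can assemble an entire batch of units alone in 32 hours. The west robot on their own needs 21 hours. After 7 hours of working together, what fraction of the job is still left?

Combined rate: 1/32 + 1/21 = (21 + 32)/672 = 53/672 per hour.
In 7 hours they complete 7·53/672 = 53/96 of the job.
So 43/96 remains.

43/96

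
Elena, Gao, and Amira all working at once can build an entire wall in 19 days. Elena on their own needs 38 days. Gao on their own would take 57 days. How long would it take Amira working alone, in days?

Combined rate is 1/19 per day.
Known contribution: 1/38 + 1/57 = (3 + 2)/114 = 5/114 per day.
So Amira's rate is 1/19 − 5/114 = 1/114, meaning 114 days alone.

114 days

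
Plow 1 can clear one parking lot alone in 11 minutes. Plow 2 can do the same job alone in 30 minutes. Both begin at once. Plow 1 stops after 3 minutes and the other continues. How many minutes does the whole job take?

In the first 3 minutes the combined rate is 41/330, so 41/110 of the job is done, leaving 69/110.
After plow 1 leaves the rate is 1/30 per minute; the remaining 69/110 takes 207/11 minutes.
Total = 3 + 207/11 = 240/11 minutes.

240/11 minutes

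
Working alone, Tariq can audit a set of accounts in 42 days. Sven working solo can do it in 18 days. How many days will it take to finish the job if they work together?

Combined rate: 1/42 + 1/18 = (3 + 7)/126 = 10/126 = 5/63 per day.
Time = 1 ÷ (5/63) = 63/5 days.

63/5 days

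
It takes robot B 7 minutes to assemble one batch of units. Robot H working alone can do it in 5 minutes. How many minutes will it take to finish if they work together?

35/12 minutes

Combined rate: 1/7 + 1/5 = (5 + 7)/35 = 12/35 per minute.
Time = 1 ÷ (12/35) = 35/12 minutes.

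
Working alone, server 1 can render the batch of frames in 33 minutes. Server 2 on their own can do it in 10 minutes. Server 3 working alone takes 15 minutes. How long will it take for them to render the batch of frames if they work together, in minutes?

66/13 minutes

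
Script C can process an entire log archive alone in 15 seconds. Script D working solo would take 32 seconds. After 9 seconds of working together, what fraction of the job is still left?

Combined rate: 1/15 + 1/32 = (32 + 15)/480 = 47/480 per second.
In 9 seconds they complete 9·47/480 = 141/160 of the job.
So 19/160 remains.

19/160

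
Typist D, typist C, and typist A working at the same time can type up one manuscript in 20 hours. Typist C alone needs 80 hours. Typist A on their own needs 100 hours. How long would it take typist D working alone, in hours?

400/11 hours

Combined rate is 1/20 per hour.
Known contribution: 1/80 + 1/100 = (5 + 4)/400 = 9/400 per hour.
So typist D's rate is 1/20 − 9/400 = 11/400, meaning 400/11 hours alone.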